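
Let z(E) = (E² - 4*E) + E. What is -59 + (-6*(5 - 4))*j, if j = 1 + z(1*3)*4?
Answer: -65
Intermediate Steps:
z(E) = E² - 3*E
j = 1 (j = 1 + ((1*3)*(-3 + 1*3))*4 = 1 + (3*(-3 + 3))*4 = 1 + (3*0)*4 = 1 + 0*4 = 1 + 0 = 1)
-59 + (-6*(5 - 4))*j = -59 - 6*(5 - 4)*1 = -59 - 6*1*1 = -59 - 6*1 = -59 - 6 = -65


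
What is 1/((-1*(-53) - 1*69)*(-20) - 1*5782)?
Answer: -1/5462 ≈ -0.00018308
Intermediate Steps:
1/((-1*(-53) - 1*69)*(-20) - 1*5782) = 1/((53 - 69)*(-20) - 5782) = 1/(-16*(-20) - 5782) = 1/(320 - 5782) = 1/(-5462) = -1/5462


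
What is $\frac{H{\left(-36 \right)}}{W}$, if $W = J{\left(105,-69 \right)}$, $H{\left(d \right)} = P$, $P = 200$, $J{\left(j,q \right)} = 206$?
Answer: $\frac{100}{103} \approx 0.97087$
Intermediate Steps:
$H{\left(d \right)} = 200$
$W = 206$
$\frac{H{\left(-36 \right)}}{W} = \frac{200}{206} = 200 \cdot \frac{1}{206} = \frac{100}{103}$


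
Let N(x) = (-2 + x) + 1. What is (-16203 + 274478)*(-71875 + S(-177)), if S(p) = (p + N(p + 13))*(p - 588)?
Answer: 49008972625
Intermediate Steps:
N(x) = -1 + x
S(p) = (-588 + p)*(12 + 2*p) (S(p) = (p + (-1 + (p + 13)))*(p - 588) = (p + (-1 + (13 + p)))*(-588 + p) = (p + (12 + p))*(-588 + p) = (12 + 2*p)*(-588 + p) = (-588 + p)*(12 + 2*p))
(-16203 + 274478)*(-71875 + S(-177)) = (-16203 + 274478)*(-71875 + (-7056 - 1164*(-177) + 2*(-177)²)) = 258275*(-71875 + (-7056 + 206028 + 2*31329)) = 258275*(-71875 + (-7056 + 206028 + 62658)) = 258275*(-71875 + 261630) = 258275*189755 = 49008972625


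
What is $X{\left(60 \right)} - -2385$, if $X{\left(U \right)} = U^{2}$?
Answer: $5985$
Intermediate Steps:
$X{\left(60 \right)} - -2385 = 60^{2} - -2385 = 3600 + 2385 = 5985$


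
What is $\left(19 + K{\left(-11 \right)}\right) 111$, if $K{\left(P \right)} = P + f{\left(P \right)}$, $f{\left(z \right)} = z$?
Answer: $-333$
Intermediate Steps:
$K{\left(P \right)} = 2 P$ ($K{\left(P \right)} = P + P = 2 P$)
$\left(19 + K{\left(-11 \right)}\right) 111 = \left(19 + 2 \left(-11\right)\right) 111 = \left(19 - 22\right) 111 = \left(-3\right) 111 = -333$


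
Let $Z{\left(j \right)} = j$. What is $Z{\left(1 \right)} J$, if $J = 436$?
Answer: $436$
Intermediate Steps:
$Z{\left(1 \right)} J = 1 \cdot 436 = 436$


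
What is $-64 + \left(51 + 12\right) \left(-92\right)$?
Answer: $-5860$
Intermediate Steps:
$-64 + \left(51 + 12\right) \left(-92\right) = -64 + 63 \left(-92\right) = -64 - 5796 = -5860$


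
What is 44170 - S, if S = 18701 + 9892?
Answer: 15577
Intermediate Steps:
S = 28593
44170 - S = 44170 - 1*28593 = 44170 - 28593 = 15577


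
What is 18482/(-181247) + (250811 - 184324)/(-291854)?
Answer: -17444614917/52897661938 ≈ -0.32978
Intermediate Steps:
18482/(-181247) + (250811 - 184324)/(-291854) = 18482*(-1/181247) + 66487*(-1/291854) = -18482/181247 - 66487/291854 = -17444614917/52897661938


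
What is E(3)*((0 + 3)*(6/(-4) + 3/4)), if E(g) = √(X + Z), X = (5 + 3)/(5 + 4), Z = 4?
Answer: -3*√11/2 ≈ -4.9749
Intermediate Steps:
X = 8/9 ≈ 0.88889
E(g) = 2*√11/3 (E(g) = √(8/9 + 4) = √(44/9) = 2*√11/3)
E(3)*((0 + 3)*(6/(-4) + 3/4)) = (2*√11/3)*((0 + 3)*(6/(-4) + 3/4)) = (2*√11/3)*(3*(6*(-¼) + 3*(¼))) = (2*√11/3)*(3*(-3/2 + ¾)) = (2*√11/3)*(3*(-¾)) = (2*√11/3)*(-9/4) = -3*√11/2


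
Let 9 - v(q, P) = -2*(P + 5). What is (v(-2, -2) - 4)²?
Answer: 121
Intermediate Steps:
v(q, P) = 19 + 2*P (v(q, P) = 9 - (-2)*(P + 5) = 9 - (-2)*(5 + P) = 9 - (-10 - 2*P) = 9 + (10 + 2*P) = 19 + 2*P)
(v(-2, -2) - 4)² = ((19 + 2*(-2)) - 4)² = ((19 - 4) - 4)² = (15 - 4)² = 11² = 121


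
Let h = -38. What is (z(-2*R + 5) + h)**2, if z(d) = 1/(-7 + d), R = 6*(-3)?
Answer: 1666681/1156 ≈ 1441.8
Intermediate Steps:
R = -18
(z(-2*R + 5) + h)**2 = (1/(-7 + (-2*(-18) + 5)) - 38)**2 = (1/(-7 + (36 + 5)) - 38)**2 = (1/(-7 + 41) - 38)**2 = (1/34 - 38)**2 = (-1291/34)**2 = 1666681/1156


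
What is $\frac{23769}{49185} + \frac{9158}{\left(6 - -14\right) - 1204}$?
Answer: $- \frac{23460763}{3235280} \approx -7.2515$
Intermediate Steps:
$\frac{23769}{49185} + \frac{9158}{\left(6 - -14\right) - 1204} = 23769 \cdot \frac{1}{49185} + \frac{9158}{\left(6 + 14\right) - 1204} = \frac{2641}{5465} + \frac{9158}{20 - 1204} = \frac{2641}{5465} + \frac{9158}{-1184} = \frac{2641}{5465} + 9158 \left(- \frac{1}{1184}\right) = \frac{2641}{5465} - \frac{4579}{592} = - \frac{23460763}{3235280}$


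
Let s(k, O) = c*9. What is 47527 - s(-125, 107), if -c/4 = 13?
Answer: 47995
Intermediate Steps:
c = -52 (c = -4*13 = -52)
s(k, O) = -468 (s(k, O) = -52*9 = -468)
47527 - s(-125, 107) = 47527 - 1*(-468) = 47527 + 468 = 47995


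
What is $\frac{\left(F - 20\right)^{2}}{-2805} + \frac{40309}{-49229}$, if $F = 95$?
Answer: $- \frac{25998658}{9205823} \approx -2.8242$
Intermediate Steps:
$\frac{\left(F - 20\right)^{2}}{-2805} + \frac{40309}{-49229} = \frac{\left(95 - 20\right)^{2}}{-2805} + \frac{40309}{-49229} = 75^{2} \left(- \frac{1}{2805}\right) + 40309 \left(- \frac{1}{49229}\right) = 5625 \left(- \frac{1}{2805}\right) - \frac{40309}{49229} = - \frac{375}{187} - \frac{40309}{49229} = - \frac{25998658}{9205823}$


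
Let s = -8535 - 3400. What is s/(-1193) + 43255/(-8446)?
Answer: 1199995/245758 ≈ 4.8828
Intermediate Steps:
s = -11935
s/(-1193) + 43255/(-8446) = -11935/(-1193) + 43255/(-8446) = -11935*(-1/1193) + 43255*(-1/8446) = 11935/1193 - 1055/206 = 1199995/245758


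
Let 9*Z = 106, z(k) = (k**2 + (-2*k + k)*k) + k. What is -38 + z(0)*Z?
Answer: -38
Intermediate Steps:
z(k) = k (z(k) = (k**2 + (-k)*k) + k = (k**2 - k**2) + k = 0 + k = k)
Z = 106/9 (Z = (1/9)*106 = 106/9 ≈ 11.778)
-38 + z(0)*Z = -38 + 0*(106/9) = -38 + 0 = -38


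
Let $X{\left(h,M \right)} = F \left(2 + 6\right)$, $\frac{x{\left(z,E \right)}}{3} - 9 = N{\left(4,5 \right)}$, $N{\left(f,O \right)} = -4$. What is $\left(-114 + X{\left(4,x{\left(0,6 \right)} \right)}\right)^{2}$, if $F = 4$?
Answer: $6724$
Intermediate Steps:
$x{\left(z,E \right)} = 15$ ($x{\left(z,E \right)} = 27 + 3 \left(-4\right) = 27 - 12 = 15$)
$X{\left(h,M \right)} = 32$ ($X{\left(h,M \right)} = 4 \left(2 + 6\right) = 4 \cdot 8 = 32$)
$\left(-114 + X{\left(4,x{\left(0,6 \right)} \right)}\right)^{2} = \left(-114 + 32\right)^{2} = \left(-82\right)^{2} = 6724$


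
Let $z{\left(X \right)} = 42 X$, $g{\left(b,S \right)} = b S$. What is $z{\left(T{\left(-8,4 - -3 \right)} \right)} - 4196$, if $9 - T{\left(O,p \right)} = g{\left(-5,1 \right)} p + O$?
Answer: $-2012$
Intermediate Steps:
$g{\left(b,S \right)} = S b$
$T{\left(O,p \right)} = 9 - O + 5 p$ ($T{\left(O,p \right)} = 9 - \left(1 \left(-5\right) p + O\right) = 9 - \left(- 5 p + O\right) = 9 - \left(O - 5 p\right) = 9 - O + 5 p$)
$z{\left(T{\left(-8,4 - -3 \right)} \right)} - 4196 = 42 \left(9 - -8 + 5 \left(4 - -3\right)\right) - 4196 = 42 \left(9 + 8 + 5 \left(4 + 3\right)\right) - 4196 = 42 \left(9 + 8 + 5 \cdot 7\right) - 4196 = 42 \left(9 + 8 + 35\right) - 4196 = 42 \cdot 52 - 4196 = 2184 - 4196 = -2012$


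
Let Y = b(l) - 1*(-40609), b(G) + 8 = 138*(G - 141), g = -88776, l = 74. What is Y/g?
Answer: -31355/88776 ≈ -0.35319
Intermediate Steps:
b(G) = -19466 + 138*G (b(G) = -8 + 138*(G - 141) = -8 + 138*(-141 + G) = -8 + (-19458 + 138*G) = -19466 + 138*G)
Y = 31355 (Y = (-19466 + 138*74) - 1*(-40609) = (-19466 + 10212) + 40609 = -9254 + 40609 = 31355)
Y/g = 31355/(-88776) = 31355*(-1/88776) = -31355/88776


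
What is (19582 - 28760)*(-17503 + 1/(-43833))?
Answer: 7041444202000/43833 ≈ 1.6064e+8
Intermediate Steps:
(19582 - 28760)*(-17503 + 1/(-43833)) = -9178*(-17503 - 1/43833) = -9178*(-767209000/43833) = 7041444202000/43833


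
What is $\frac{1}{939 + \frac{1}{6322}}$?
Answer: $\frac{6322}{5936359} \approx 0.001065$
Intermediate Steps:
$\frac{1}{939 + \frac{1}{6322}} = \frac{1}{\frac{5936359}{6322}} = \frac{6322}{5936359}$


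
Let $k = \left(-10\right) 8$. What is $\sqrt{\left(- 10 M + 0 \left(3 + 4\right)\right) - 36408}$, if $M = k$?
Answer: $2 i \sqrt{8902} \approx 188.7 i$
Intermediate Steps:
$k = -80$
$M = -80$
$\sqrt{\left(- 10 M + 0 \left(3 + 4\right)\right) - 36408} = \sqrt{\left(\left(-10\right) \left(-80\right) + 0 \left(3 + 4\right)\right) - 36408} = \sqrt{\left(800 + 0 \cdot 7\right) - 36408} = \sqrt{\left(800 + 0\right) - 36408} = \sqrt{800 - 36408} = \sqrt{-35608} = 2 i \sqrt{8902}$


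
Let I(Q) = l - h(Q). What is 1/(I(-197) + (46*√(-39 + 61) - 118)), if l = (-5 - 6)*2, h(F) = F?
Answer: -57/43303 + 46*√22/43303 ≈ 0.0036662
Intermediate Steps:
l = -22 (l = -11*2 = -22)
I(Q) = -22 - Q
1/(I(-197) + (46*√(-39 + 61) - 118)) = 1/((-22 - 1*(-197)) + (46*√(-39 + 61) - 118)) = 1/((-22 + 197) + (46*√22 - 118)) = 1/(175 + (-118 + 46*√22)) = 1/(57 + 46*√22)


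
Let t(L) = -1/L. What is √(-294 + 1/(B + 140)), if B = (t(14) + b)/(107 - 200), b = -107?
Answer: 2*I*√2482382161749/183779 ≈ 17.146*I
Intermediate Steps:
B = 1499/1302 (B = (-1/14 - 107)/(107 - 200) = (-1*1/14 - 107)/(-93) = (-1/14 - 107)*(-1/93) = -1499/14*(-1/93) = 1499/1302 ≈ 1.1513)
√(-294 + 1/(B + 140)) = √(-294 + 1/(1499/1302 + 140)) = √(-294 + 1/(183779/1302)) = √(-294 + 1302/183779) = √(-54029724/183779) = 2*I*√2482382161749/183779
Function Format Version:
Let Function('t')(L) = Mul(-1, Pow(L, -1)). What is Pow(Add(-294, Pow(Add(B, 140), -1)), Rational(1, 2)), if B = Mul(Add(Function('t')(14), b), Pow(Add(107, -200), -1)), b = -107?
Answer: Mul(Rational(2, 183779), I, Pow(2482382161749, Rational(1, 2))) ≈ Mul(17.146, I)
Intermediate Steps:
B = Rational(1499, 1302) (B = Mul(Add(Mul(-1, Pow(14, -1)), -107), Pow(Add(107, -200), -1)) = Mul(Add(Mul(-1, Rational(1, 14)), -107), Pow(-93, -1)) = Mul(Add(Rational(-1, 14), -107), Rational(-1, 93)) = Mul(Rational(-1499, 14), Rational(-1, 93)) = Rational(1499, 1302) ≈ 1.1513)
Pow(Add(-294, Pow(Add(B, 140), -1)), Rational(1, 2)) = Pow(Add(-294, Pow(Add(Rational(1499, 1302), 140), -1)), Rational(1, 2)) = Pow(Add(-294, Pow(Rational(183779, 1302), -1)), Rational(1, 2)) = Pow(Add(-294, Rational(1302, 183779)), Rational(1, 2)) = Pow(Rational(-54029724, 183779), Rational(1, 2)) = Mul(Rational(2, 183779), I, Pow(2482382161749, Rational(1, 2)))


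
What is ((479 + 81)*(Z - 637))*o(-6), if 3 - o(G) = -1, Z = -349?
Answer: -2208640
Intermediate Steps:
o(G) = 4 (o(G) = 3 - 1*(-1) = 3 + 1 = 4)
((479 + 81)*(Z - 637))*o(-6) = ((479 + 81)*(-349 - 637))*4 = (560*(-986))*4 = -552160*4 = -2208640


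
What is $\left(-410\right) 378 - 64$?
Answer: $-155044$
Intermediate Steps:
$\left(-410\right) 378 - 64 = -154980 - 64 = -155044$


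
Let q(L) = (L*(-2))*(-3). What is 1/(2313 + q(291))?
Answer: 1/4059 ≈ 0.00024637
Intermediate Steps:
q(L) = 6*L (q(L) = -2*L*(-3) = 6*L)
1/(2313 + q(291)) = 1/(2313 + 6*291) = 1/(2313 + 1746) = 1/4059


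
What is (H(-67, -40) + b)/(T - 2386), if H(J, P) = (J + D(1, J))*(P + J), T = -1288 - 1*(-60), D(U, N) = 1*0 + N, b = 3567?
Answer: -17905/3614 ≈ -4.9543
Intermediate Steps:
D(U, N) = N (D(U, N) = 0 + N = N)
T = -1228 (T = -1288 + 60 = -1228)
H(J, P) = 2*J*(J + P) (H(J, P) = (J + J)*(P + J) = (2*J)*(J + P) = 2*J*(J + P))
(H(-67, -40) + b)/(T - 2386) = (2*(-67)*(-67 - 40) + 3567)/(-1228 - 2386) = (2*(-67)*(-107) + 3567)/(-3614) = (14338 + 3567)*(-1/3614) = 17905*(-1/3614) = -17905/3614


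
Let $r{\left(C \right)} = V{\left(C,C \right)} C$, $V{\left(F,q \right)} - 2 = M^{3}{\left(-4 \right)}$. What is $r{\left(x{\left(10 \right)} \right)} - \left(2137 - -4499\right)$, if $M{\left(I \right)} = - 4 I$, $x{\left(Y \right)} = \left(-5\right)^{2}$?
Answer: $95814$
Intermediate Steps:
$x{\left(Y \right)} = 25$
$V{\left(F,q \right)} = 4098$ ($V{\left(F,q \right)} = 2 + \left(\left(-4\right) \left(-4\right)\right)^{3} = 2 + 16^{3} = 2 + 4096 = 4098$)
$r{\left(C \right)} = 4098 C$
$r{\left(x{\left(10 \right)} \right)} - \left(2137 - -4499\right) = 4098 \cdot 25 - \left(2137 - -4499\right) = 102450 - \left(2137 + 4499\right) = 102450 - 6636 = 95814$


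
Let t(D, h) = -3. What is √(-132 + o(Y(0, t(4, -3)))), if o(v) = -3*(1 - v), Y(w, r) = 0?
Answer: 3*I*√15 ≈ 11.619*I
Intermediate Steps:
o(v) = -3 + 3*v
√(-132 + o(Y(0, t(4, -3)))) = √(-132 + (-3 + 3*0)) = √(-132 + (-3 + 0)) = √(-132 - 3) = √(-135) = 3*I*√15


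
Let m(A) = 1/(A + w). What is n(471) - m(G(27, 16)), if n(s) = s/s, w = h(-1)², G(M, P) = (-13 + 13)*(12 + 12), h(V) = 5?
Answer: 24/25 ≈ 0.96000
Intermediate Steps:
G(M, P) = 0 (G(M, P) = 0*24 = 0)
w = 25 (w = 5² = 25)
m(A) = 1/(25 + A) (m(A) = 1/(A + 25) = 1/(25 + A))
n(s) = 1
n(471) - m(G(27, 16)) = 1 - 1/(25 + 0) = 1 - 1/25 = 24/25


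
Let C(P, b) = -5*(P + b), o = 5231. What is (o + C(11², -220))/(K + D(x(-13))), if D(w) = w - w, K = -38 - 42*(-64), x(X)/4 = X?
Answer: 2863/1325 ≈ 2.1608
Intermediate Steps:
x(X) = 4*X
C(P, b) = -5*P - 5*b
K = 2650 (K = -38 + 2688 = 2650)
D(w) = 0
(o + C(11², -220))/(K + D(x(-13))) = (5231 + (-5*11² - 5*(-220)))/(2650 + 0) = (5231 + (-5*121 + 1100))/2650 = (5231 + (-605 + 1100))*(1/2650) = (5231 + 495)*(1/2650) = 5726*(1/2650) = 2863/1325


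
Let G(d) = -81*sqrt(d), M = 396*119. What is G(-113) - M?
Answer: -47124 - 81*I*sqrt(113) ≈ -47124.0 - 861.04*I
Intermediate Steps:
M = 47124
G(-113) - M = -81*I*sqrt(113) - 1*47124 = -81*I*sqrt(113) - 47124 = -47124 - 81*I*sqrt(113)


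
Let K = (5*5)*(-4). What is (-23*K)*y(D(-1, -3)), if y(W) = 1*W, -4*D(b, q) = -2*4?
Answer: 4600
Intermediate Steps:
D(b, q) = 2 (D(b, q) = -(-1)*4/2 = -1/4*(-8) = 2)
K = -100 (K = 25*(-4) = -100)
y(W) = W
(-23*K)*y(D(-1, -3)) = -23*(-100)*2 = 2300*2 = 4600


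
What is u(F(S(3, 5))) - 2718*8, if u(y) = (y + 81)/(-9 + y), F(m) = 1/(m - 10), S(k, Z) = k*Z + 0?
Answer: -478571/22 ≈ -21753.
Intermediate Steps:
S(k, Z) = Z*k (S(k, Z) = Z*k + 0 = Z*k)
F(m) = 1/(-10 + m)
u(y) = (81 + y)/(-9 + y)
u(F(S(3, 5))) - 2718*8 = (81 + 1/(-10 + 5*3))/(-9 + 1/(-10 + 5*3)) - 2718*8 = (81 + 1/(-10 + 15))/(-9 + 1/(-10 + 15)) - 21744 = (81 + 1/5)/(-9 + 1/5) - 21744 = (81 + ⅕)/(-9 + ⅕) - 21744 = (406/5)/(-44/5) - 21744 = -5/44*406/5 - 21744 = -203/22 - 21744 = -478571/22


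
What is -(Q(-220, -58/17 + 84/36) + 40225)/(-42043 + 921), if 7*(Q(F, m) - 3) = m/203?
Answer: 4111937/4203318 ≈ 0.97826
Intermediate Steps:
Q(F, m) = 3 + m/1421 (Q(F, m) = 3 + (m/203)/7 = 3 + m/1421)
-(Q(-220, -58/17 + 84/36) + 40225)/(-42043 + 921) = -((3 + (-58/17 + 84/36)/1421) + 40225)/(-42043 + 921) = -((3 + (-58*1/17 + 84*(1/36))/1421) + 40225)/(-41122) = -((3 + (-58/17 + 7/3)/1421) + 40225)*(-1)/41122 = -((3 + (1/1421)*(-55/51)) + 40225)*(-1)/41122 = -((3 - 55/72471) + 40225)*(-1)/41122 = -(217358/72471 + 40225)*(-1)/41122 = -2915363333*(-1)/(72471*41122) = -1*(-4111937/4203318) = 4111937/4203318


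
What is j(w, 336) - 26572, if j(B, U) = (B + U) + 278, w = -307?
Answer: -26265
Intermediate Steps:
j(B, U) = 278 + B + U
j(w, 336) - 26572 = (278 - 307 + 336) - 26572 = 307 - 26572 = -26265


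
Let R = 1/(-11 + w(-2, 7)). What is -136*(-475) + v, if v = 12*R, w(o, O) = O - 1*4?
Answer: 129197/2 ≈ 64599.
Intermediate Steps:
w(o, O) = -4 + O (w(o, O) = O - 4 = -4 + O)
R = -1/8 (R = 1/(-11 + (-4 + 7)) = 1/(-11 + 3) = 1/(-8) = -1/8 ≈ -0.12500)
v = -3/2 (v = 12*(-1/8) = -3/2 ≈ -1.5000)
-136*(-475) + v = -136*(-475) - 3/2 = 64600 - 3/2 = 129197/2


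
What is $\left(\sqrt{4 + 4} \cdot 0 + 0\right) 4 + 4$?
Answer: $4$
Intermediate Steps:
$\left(\sqrt{4 + 4} \cdot 0 + 0\right) 4 + 4 = \left(\sqrt{8} \cdot 0 + 0\right) 4 + 4 = \left(2 \sqrt{2} \cdot 0 + 0\right) 4 + 4 = \left(0 + 0\right) 4 + 4 = 0 \cdot 4 + 4 = 0 + 4 = 4$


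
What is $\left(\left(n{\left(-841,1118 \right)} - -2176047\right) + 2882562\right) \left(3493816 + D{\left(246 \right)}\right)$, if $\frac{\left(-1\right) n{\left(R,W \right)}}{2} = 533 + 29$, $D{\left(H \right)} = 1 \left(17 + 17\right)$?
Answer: $17670093967250$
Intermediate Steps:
$D{\left(H \right)} = 34$ ($D{\left(H \right)} = 1 \cdot 34 = 34$)
$n{\left(R,W \right)} = -1124$ ($n{\left(R,W \right)} = - 2 \left(533 + 29\right) = \left(-2\right) 562 = -1124$)
$\left(\left(n{\left(-841,1118 \right)} - -2176047\right) + 2882562\right) \left(3493816 + D{\left(246 \right)}\right) = \left(\left(-1124 - -2176047\right) + 2882562\right) \left(3493816 + 34\right) = \left(\left(-1124 + 2176047\right) + 2882562\right) 3493850 = \left(2174923 + 2882562\right) 3493850 = 5057485 \cdot 3493850 = 17670093967250$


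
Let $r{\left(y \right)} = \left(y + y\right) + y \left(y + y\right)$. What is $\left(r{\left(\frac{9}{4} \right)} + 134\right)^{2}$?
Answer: $\frac{1413721}{64} \approx 22089.0$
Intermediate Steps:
$r{\left(y \right)} = 2 y + 2 y^{2}$ ($r{\left(y \right)} = 2 y + y 2 y = 2 y + 2 y^{2}$)
$\left(r{\left(\frac{9}{4} \right)} + 134\right)^{2} = \left(2 \cdot \frac{9}{4} \left(1 + \frac{9}{4}\right) + 134\right)^{2} = \left(2 \cdot \frac{9}{4} \cdot \frac{13}{4} + 134\right)^{2} = \left(\frac{117}{8} + 134\right)^{2} = \left(\frac{1189}{8}\right)^{2} = \frac{1413721}{64}$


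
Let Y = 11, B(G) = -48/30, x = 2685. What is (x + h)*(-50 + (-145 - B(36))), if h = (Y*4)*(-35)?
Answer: -221443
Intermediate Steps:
B(G) = -8/5 (B(G) = -48*1/30 = -8/5)
h = -1540 (h = (11*4)*(-35) = 44*(-35) = -1540)
(x + h)*(-50 + (-145 - B(36))) = (2685 - 1540)*(-50 + (-145 - 1*(-8/5))) = 1145*(-50 + (-145 + 8/5)) = 1145*(-50 - 717/5) = 1145*(-967/5) = -221443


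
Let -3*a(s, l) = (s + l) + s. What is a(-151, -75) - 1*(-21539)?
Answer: 64994/3 ≈ 21665.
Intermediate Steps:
a(s, l) = -2*s/3 - l/3 (a(s, l) = -((s + l) + s)/3 = -((l + s) + s)/3 = -(l + 2*s)/3 = -2*s/3 - l/3)
a(-151, -75) - 1*(-21539) = (-⅔*(-151) - ⅓*(-75)) - 1*(-21539) = (302/3 + 25) + 21539 = 377/3 + 21539 = 64994/3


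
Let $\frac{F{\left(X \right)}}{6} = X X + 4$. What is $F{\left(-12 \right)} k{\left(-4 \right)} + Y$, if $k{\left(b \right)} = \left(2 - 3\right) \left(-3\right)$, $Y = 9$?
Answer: $2673$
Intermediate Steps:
$F{\left(X \right)} = 24 + 6 X^{2}$ ($F{\left(X \right)} = 6 \left(X X + 4\right) = 6 \left(X^{2} + 4\right) = 6 \left(4 + X^{2}\right) = 24 + 6 X^{2}$)
$k{\left(b \right)} = 3$ ($k{\left(b \right)} = \left(-1\right) \left(-3\right) = 3$)
$F{\left(-12 \right)} k{\left(-4 \right)} + Y = \left(24 + 6 \left(-12\right)^{2}\right) 3 + 9 = \left(24 + 6 \cdot 144\right) 3 + 9 = \left(24 + 864\right) 3 + 9 = 888 \cdot 3 + 9 = 2664 + 9 = 2673$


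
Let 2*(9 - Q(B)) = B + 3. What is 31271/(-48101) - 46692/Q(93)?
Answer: 748237441/625313 ≈ 1196.6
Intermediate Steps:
Q(B) = 15/2 - B/2 (Q(B) = 9 - (B + 3)/2 = 9 - (3 + B)/2 = 9 + (-3/2 - B/2) = 15/2 - B/2)
31271/(-48101) - 46692/Q(93) = 31271/(-48101) - 46692/(15/2 - ½*93) = 31271*(-1/48101) - 46692/(15/2 - 93/2) = -31271/48101 - 46692/(-39) = -31271/48101 - 46692*(-1/39) = -31271/48101 + 15564/13 = 748237441/625313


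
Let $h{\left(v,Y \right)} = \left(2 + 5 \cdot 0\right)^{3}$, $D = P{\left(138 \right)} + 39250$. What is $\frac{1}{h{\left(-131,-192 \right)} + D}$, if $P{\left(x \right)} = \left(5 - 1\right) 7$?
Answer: $\frac{1}{39286} \approx 2.5454 \cdot 10^{-5}$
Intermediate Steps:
$P{\left(x \right)} = 28$ ($P{\left(x \right)} = 4 \cdot 7 = 28$)
$D = 39278$ ($D = 28 + 39250 = 39278$)
$h{\left(v,Y \right)} = 8$ ($h{\left(v,Y \right)} = \left(2 + 0\right)^{3} = 2^{3} = 8$)
$\frac{1}{h{\left(-131,-192 \right)} + D} = \frac{1}{8 + 39278} = \frac{1}{39286}$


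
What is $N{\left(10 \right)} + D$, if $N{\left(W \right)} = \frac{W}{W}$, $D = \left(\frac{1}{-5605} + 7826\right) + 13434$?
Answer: $\frac{119167904}{5605} \approx 21261.0$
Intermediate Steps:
$D = \frac{119162299}{5605}$ ($D = \left(- \frac{1}{5605} + 7826\right) + 13434 = \frac{43864729}{5605} + 13434 = \frac{119162299}{5605} \approx 21260.0$)
$N{\left(W \right)} = 1$
$N{\left(10 \right)} + D = 1 + \frac{119162299}{5605} = \frac{119167904}{5605}$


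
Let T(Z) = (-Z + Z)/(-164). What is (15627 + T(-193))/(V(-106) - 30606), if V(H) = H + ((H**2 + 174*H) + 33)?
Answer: -5209/12629 ≈ -0.41246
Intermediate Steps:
T(Z) = 0 (T(Z) = 0*(-1/164) = 0)
V(H) = 33 + H**2 + 175*H (V(H) = H + (33 + H**2 + 174*H) = 33 + H**2 + 175*H)
(15627 + T(-193))/(V(-106) - 30606) = (15627 + 0)/((33 + (-106)**2 + 175*(-106)) - 30606) = 15627/((33 + 11236 - 18550) - 30606) = 15627/(-7281 - 30606) = 15627/(-37887) = 15627*(-1/37887) = -5209/12629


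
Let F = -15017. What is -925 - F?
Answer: 14092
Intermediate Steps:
-925 - F = -925 - 1*(-15017) = -925 + 15017 = 14092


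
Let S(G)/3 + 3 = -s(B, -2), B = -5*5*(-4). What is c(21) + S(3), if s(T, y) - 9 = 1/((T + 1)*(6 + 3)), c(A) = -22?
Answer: -17575/303 ≈ -58.003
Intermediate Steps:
B = 100 (B = -25*(-4) = 100)
s(T, y) = 9 + 1/(9 + 9*T) (s(T, y) = 9 + 1/((T + 1)*(6 + 3)) = 9 + 1/((1 + T)*9) = 9 + 1/(9 + 9*T))
S(G) = -10909/303 (S(G) = -9 + 3*(-(82 + 81*100)/(9*(1 + 100))) = -9 + 3*(-(82 + 8100)/(9*101)) = -9 + 3*(-8182/(9*101)) = -9 + 3*(-1*8182/909) = -9 + 3*(-8182/909) = -9 - 8182/303 = -10909/303)
c(21) + S(3) = -22 - 10909/303 = -17575/303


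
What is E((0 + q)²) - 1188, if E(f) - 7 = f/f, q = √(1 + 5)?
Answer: -1180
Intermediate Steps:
q = √6 ≈ 2.4495
E(f) = 8 (E(f) = 7 + f/f = 7 + 1 = 8)
E((0 + q)²) - 1188 = 8 - 1188 = -1180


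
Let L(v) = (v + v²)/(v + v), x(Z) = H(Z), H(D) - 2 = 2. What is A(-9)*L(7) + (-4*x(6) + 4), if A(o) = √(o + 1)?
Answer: -12 + 8*I*√2 ≈ -12.0 + 11.314*I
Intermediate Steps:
H(D) = 4 (H(D) = 2 + 2 = 4)
x(Z) = 4
L(v) = (v + v²)/(2*v) (L(v) = (v + v²)/((2*v)) = (v + v²)*(1/(2*v)) = (v + v²)/(2*v))
A(o) = √(1 + o)
A(-9)*L(7) + (-4*x(6) + 4) = √(1 - 9)*(½ + (½)*7) + (-4*4 + 4) = √(-8)*(½ + 7/2) + (-16 + 4) = (2*I*√2)*4 - 12 = 8*I*√2 - 12 = -12 + 8*I*√2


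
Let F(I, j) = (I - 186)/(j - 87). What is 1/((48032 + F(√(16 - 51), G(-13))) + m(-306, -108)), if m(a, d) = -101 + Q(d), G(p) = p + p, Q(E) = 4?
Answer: 612103033/29342166419316 + 113*I*√35/29342166419316 ≈ 2.0861e-5 + 2.2783e-11*I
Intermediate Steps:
G(p) = 2*p
F(I, j) = (-186 + I)/(-87 + j)
m(a, d) = -97 (m(a, d) = -101 + 4 = -97)
1/((48032 + F(√(16 - 51), G(-13))) + m(-306, -108)) = 1/((48032 + (-186 + √(16 - 51))/(-87 + 2*(-13))) - 97) = 1/((48032 + (-186 + √(-35))/(-87 - 26)) - 97) = 1/((48032 + (-186 + I*√35)/(-113)) - 97) = 1/((48032 - (-186 + I*√35)/113) - 97) = 1/((48032 + (186/113 - I*√35/113)) - 97) = 1/((5427802/113 - I*√35/113) - 97) = 1/(5416841/113 - I*√35/113)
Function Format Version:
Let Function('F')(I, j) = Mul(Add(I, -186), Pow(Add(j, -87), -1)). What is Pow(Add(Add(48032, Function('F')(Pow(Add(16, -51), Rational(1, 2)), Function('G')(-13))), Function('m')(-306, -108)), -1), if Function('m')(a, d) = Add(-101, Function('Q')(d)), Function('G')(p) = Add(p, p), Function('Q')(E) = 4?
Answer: Add(Rational(612103033, 29342166419316), Mul(Rational(113, 29342166419316), I, Pow(35, Rational(1, 2)))) ≈ Add(2.0861e-5, Mul(2.2783e-11, I))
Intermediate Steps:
Function('G')(p) = Mul(2, p)
Function('F')(I, j) = Mul(Pow(Add(-87, j), -1), Add(-186, I)) (Function('F')(I, j) = Mul(Add(-186, I), Pow(Add(-87, j), -1)) = Mul(Pow(Add(-87, j), -1), Add(-186, I)))
Function('m')(a, d) = -97 (Function('m')(a, d) = Add(-101, 4) = -97)
Pow(Add(Add(48032, Function('F')(Pow(Add(16, -51), Rational(1, 2)), Function('G')(-13))), Function('m')(-306, -108)), -1) = Pow(Add(Add(48032, Mul(Pow(Add(-87, Mul(2, -13)), -1), Add(-186, Pow(Add(16, -51), Rational(1, 2))))), -97), -1) = Pow(Add(Add(48032, Mul(Pow(Add(-87, -26), -1), Add(-186, Pow(-35, Rational(1, 2))))), -97), -1) = Pow(Add(Add(48032, Mul(Pow(-113, -1), Add(-186, Mul(I, Pow(35, Rational(1, 2)))))), -97), -1) = Pow(Add(Add(48032, Mul(Rational(-1, 113), Add(-186, Mul(I, Pow(35, Rational(1, 2)))))), -97), -1) = Pow(Add(Add(48032, Add(Rational(186, 113), Mul(Rational(-1, 113), I, Pow(35, Rational(1, 2))))), -97), -1) = Pow(Add(Add(Rational(5427802, 113), Mul(Rational(-1, 113), I, Pow(35, Rational(1, 2)))), -97), -1) = Pow(Add(Rational(5416841, 113), Mul(Rational(-1, 113), I, Pow(35, Rational(1, 2)))), -1)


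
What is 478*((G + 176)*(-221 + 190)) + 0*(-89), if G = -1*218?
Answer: 622356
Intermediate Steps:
G = -218
478*((G + 176)*(-221 + 190)) + 0*(-89) = 478*((-218 + 176)*(-221 + 190)) + 0*(-89) = 478*(-42*(-31)) + 0 = 478*1302 + 0 = 622356 + 0 = 622356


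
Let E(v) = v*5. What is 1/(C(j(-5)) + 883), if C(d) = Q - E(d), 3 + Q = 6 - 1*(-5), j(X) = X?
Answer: 1/916 ≈ 0.0010917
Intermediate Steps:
Q = 8 (Q = -3 + (6 - 1*(-5)) = -3 + (6 + 5) = -3 + 11 = 8)
E(v) = 5*v
C(d) = 8 - 5*d
1/(C(j(-5)) + 883) = 1/((8 - 5*(-5)) + 883) = 1/((8 + 25) + 883) = 1/(33 + 883) = 1/916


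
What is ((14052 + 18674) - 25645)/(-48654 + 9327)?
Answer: -7081/39327 ≈ -0.18005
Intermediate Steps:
((14052 + 18674) - 25645)/(-48654 + 9327) = (32726 - 25645)/(-39327) = 7081*(-1/39327) = -7081/39327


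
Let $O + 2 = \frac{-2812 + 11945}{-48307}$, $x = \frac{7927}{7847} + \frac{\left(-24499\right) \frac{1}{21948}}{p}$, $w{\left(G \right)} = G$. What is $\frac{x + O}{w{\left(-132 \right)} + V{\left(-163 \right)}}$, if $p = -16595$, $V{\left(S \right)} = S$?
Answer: $\frac{394072180663733}{98618386472489100} \approx 0.0039959$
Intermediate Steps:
$x = \frac{48939324547}{48442198980}$ ($x = \frac{7927}{7847} + \frac{\left(-24499\right) \frac{1}{21948}}{-16595} = 7927 \cdot \frac{1}{7847} + \left(-24499\right) \frac{1}{21948} \left(- \frac{1}{16595}\right) = \frac{7927}{7847} - - \frac{24499}{364227060} = \frac{7927}{7847} + \frac{24499}{364227060} = \frac{48939324547}{48442198980} \approx 1.0103$)
$O = - \frac{105747}{48307}$ ($O = -2 + \frac{-2812 + 11945}{-48307} = -2 + 9133 \left(- \frac{1}{48307}\right) = -2 - \frac{9133}{48307} = - \frac{105747}{48307} \approx -2.1891$)
$\frac{x + O}{w{\left(-132 \right)} + V{\left(-163 \right)}} = \frac{\frac{48939324547}{48442198980} - \frac{105747}{48307}}{-132 - 163} = - \frac{394072180663733}{334299615160980 \left(-295\right)} = \left(- \frac{394072180663733}{334299615160980}\right) \left(- \frac{1}{295}\right) = \frac{394072180663733}{98618386472489100}$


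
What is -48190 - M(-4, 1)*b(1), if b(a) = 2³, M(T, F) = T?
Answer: -48158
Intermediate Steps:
b(a) = 8
-48190 - M(-4, 1)*b(1) = -48190 - (-4)*8 = -48190 - 1*(-32) = -48190 + 32 = -48158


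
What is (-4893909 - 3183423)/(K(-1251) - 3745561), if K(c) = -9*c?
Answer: 4038666/1867151 ≈ 2.1630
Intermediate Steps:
(-4893909 - 3183423)/(K(-1251) - 3745561) = (-4893909 - 3183423)/(-9*(-1251) - 3745561) = -8077332/(11259 - 3745561) = -8077332/(-3734302) = -8077332*(-1/3734302) = 4038666/1867151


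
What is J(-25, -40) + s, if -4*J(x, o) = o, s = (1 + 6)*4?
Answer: 38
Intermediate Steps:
s = 28 (s = 7*4 = 28)
J(x, o) = -o/4
J(-25, -40) + s = -1/4*(-40) + 28 = 10 + 28 = 38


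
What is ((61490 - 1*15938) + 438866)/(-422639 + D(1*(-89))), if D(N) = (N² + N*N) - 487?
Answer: -242209/203642 ≈ -1.1894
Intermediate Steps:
D(N) = -487 + 2*N² (D(N) = (N² + N²) - 487 = 2*N² - 487 = -487 + 2*N²)
((61490 - 1*15938) + 438866)/(-422639 + D(1*(-89))) = ((61490 - 1*15938) + 438866)/(-422639 + (-487 + 2*(1*(-89))²)) = ((61490 - 15938) + 438866)/(-422639 + (-487 + 2*(-89)²)) = (45552 + 438866)/(-422639 + (-487 + 2*7921)) = 484418/(-422639 + (-487 + 15842)) = 484418/(-422639 + 15355) = 484418/(-407284) = 484418*(-1/407284) = -242209/203642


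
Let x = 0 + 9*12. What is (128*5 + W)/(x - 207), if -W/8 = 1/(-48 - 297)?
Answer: -220808/34155 ≈ -6.4649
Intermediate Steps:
W = 8/345 (W = -8/(-48 - 297) = -8/(-345) = -8*(-1/345) = 8/345 ≈ 0.023188)
x = 108 (x = 0 + 108 = 108)
(128*5 + W)/(x - 207) = (128*5 + 8/345)/(108 - 207) = (640 + 8/345)/(-99) = (220808/345)*(-1/99) = -220808/34155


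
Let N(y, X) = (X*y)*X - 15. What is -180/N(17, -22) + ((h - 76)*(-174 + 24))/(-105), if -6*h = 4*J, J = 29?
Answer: -23492960/172473 ≈ -136.21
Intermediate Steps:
h = -58/3 (h = -2*29/3 = -⅙*116 = -58/3 ≈ -19.333)
N(y, X) = -15 + y*X² (N(y, X) = y*X² - 15 = -15 + y*X²)
-180/N(17, -22) + ((h - 76)*(-174 + 24))/(-105) = -180/(-15 + 17*(-22)²) + ((-58/3 - 76)*(-174 + 24))/(-105) = -180/(-15 + 17*484) - 286/3*(-150)*(-1/105) = -180/(-15 + 8228) + 14300*(-1/105) = -180/8213 - 2860/21 = -23492960/172473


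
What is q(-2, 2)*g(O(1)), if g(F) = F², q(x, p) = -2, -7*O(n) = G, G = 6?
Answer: -72/49 ≈ -1.4694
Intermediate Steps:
O(n) = -6/7 (O(n) = -⅐*6 = -6/7)
q(-2, 2)*g(O(1)) = -2*(-6/7)² = -2*36/49 = -72/49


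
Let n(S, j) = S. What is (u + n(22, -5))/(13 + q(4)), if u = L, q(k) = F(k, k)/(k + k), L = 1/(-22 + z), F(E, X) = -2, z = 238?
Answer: 4753/2754 ≈ 1.7259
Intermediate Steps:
L = 1/216 (L = 1/(-22 + 238) = 1/216 ≈ 0.0046296)
q(k) = -1/k (q(k) = -2/(k + k) = -2*1/(2*k) = -1/k)
u = 1/216 ≈ 0.0046296
(u + n(22, -5))/(13 + q(4)) = (1/216 + 22)/(13 - 1/4) = 4753/(216*(13 - 1*1/4)) = 4753/(216*(13 - 1/4)) = 4753/(216*(51/4)) = (4753/216)*(4/51) = 4753/2754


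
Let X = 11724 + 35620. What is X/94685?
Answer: 47344/94685 ≈ 0.50002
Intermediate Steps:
X = 47344
X/94685 = 47344/94685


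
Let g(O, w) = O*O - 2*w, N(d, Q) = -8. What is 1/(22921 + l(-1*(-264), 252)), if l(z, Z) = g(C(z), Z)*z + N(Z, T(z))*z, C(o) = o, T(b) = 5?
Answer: 1/18287497 ≈ 5.4682e-8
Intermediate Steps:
g(O, w) = O² - 2*w
l(z, Z) = -8*z + z*(z² - 2*Z) (l(z, Z) = (z² - 2*Z)*z - 8*z = z*(z² - 2*Z) - 8*z = -8*z + z*(z² - 2*Z))
1/(22921 + l(-1*(-264), 252)) = 1/(22921 + (-1*(-264))*(-8 + (-1*(-264))² - 2*252)) = 1/(22921 + 264*(-8 + 264² - 504)) = 1/(22921 + 264*(-8 + 69696 - 504)) = 1/(22921 + 264*69184) = 1/(22921 + 18264576) = 1/18287497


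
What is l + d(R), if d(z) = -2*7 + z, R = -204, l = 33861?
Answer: 33643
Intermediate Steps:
d(z) = -14 + z
l + d(R) = 33861 + (-14 - 204) = 33861 - 218 = 33643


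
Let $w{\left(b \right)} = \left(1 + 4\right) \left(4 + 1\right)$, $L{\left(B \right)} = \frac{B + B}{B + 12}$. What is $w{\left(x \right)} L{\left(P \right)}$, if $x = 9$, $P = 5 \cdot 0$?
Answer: $0$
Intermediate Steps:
$P = 0$
$L{\left(B \right)} = \frac{2 B}{12 + B}$
$w{\left(b \right)} = 25$ ($w{\left(b \right)} = 5 \cdot 5 = 25$)
$w{\left(x \right)} L{\left(P \right)} = 25 \cdot 2 \cdot 0 \frac{1}{12 + 0} = 25 \cdot 2 \cdot 0 \cdot \frac{1}{12} = 25 \cdot 0 = 0$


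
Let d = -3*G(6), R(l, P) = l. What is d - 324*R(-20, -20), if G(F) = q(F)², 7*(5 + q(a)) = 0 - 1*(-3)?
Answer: 314448/49 ≈ 6417.3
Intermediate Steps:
q(a) = -32/7 (q(a) = -5 + (0 - 1*(-3))/7 = -5 + (0 + 3)/7 = -5 + (⅐)*3 = -5 + 3/7 = -32/7)
G(F) = 1024/49 (G(F) = (-32/7)² = 1024/49)
d = -3072/49 (d = -3*1024/49 = -3072/49 ≈ -62.694)
d - 324*R(-20, -20) = -3072/49 - 324*(-20) = -3072/49 + 6480 = 314448/49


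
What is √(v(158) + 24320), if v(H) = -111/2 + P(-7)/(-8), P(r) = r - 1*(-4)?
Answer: √388238/4 ≈ 155.77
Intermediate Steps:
P(r) = 4 + r (P(r) = r + 4 = 4 + r)
v(H) = -441/8 (v(H) = -111/2 + (4 - 7)/(-8) = -111*½ - 3*(-⅛) = -111/2 + 3/8 = -441/8)
√(v(158) + 24320) = √(-441/8 + 24320) = √(194119/8) = √388238/4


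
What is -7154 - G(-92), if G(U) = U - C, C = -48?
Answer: -7110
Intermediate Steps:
G(U) = 48 + U (G(U) = U - 1*(-48) = U + 48 = 48 + U)
-7154 - G(-92) = -7154 - (48 - 92) = -7154 - 1*(-44) = -7154 + 44 = -7110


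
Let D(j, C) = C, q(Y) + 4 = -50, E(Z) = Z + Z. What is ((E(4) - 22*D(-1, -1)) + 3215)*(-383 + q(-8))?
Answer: -1418065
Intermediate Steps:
E(Z) = 2*Z
q(Y) = -54 (q(Y) = -4 - 50 = -54)
((E(4) - 22*D(-1, -1)) + 3215)*(-383 + q(-8)) = ((2*4 - 22*(-1)) + 3215)*(-383 - 54) = ((8 + 22) + 3215)*(-437) = (30 + 3215)*(-437) = 3245*(-437) = -1418065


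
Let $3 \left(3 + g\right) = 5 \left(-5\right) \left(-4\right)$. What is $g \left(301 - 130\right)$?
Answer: $5187$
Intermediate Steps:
$g = \frac{91}{3}$ ($g = -3 + \frac{5 \left(-5\right) \left(-4\right)}{3} = -3 + \frac{\left(-25\right) \left(-4\right)}{3} = -3 + \frac{1}{3} \cdot 100 = -3 + \frac{100}{3} = \frac{91}{3} \approx 30.333$)
$g \left(301 - 130\right) = \frac{91 \left(301 - 130\right)}{3} = \frac{91}{3} \cdot 171 = 5187$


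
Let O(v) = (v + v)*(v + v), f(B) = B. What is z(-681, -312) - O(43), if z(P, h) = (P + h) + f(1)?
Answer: -8388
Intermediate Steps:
O(v) = 4*v**2 (O(v) = (2*v)*(2*v) = 4*v**2)
z(P, h) = 1 + P + h (z(P, h) = (P + h) + 1 = 1 + P + h)
z(-681, -312) - O(43) = (1 - 681 - 312) - 4*43**2 = -992 - 4*1849 = -992 - 1*7396 = -992 - 7396 = -8388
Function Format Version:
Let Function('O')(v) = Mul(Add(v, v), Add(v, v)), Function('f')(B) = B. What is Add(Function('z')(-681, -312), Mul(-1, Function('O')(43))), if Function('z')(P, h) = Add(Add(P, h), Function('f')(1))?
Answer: -8388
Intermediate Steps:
Function('O')(v) = Mul(4, Pow(v, 2)) (Function('O')(v) = Mul(Mul(2, v), Mul(2, v)) = Mul(4, Pow(v, 2)))
Function('z')(P, h) = Add(1, P, h) (Function('z')(P, h) = Add(Add(P, h), 1) = Add(1, P, h))
Add(Function('z')(-681, -312), Mul(-1, Function('O')(43))) = Add(Add(1, -681, -312), Mul(-1, Mul(4, Pow(43, 2)))) = Add(-992, Mul(-1, Mul(4, 1849))) = Add(-992, Mul(-1, 7396)) = Add(-992, -7396) = -8388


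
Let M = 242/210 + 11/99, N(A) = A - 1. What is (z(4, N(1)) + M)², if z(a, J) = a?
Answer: 2748964/99225 ≈ 27.704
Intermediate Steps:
N(A) = -1 + A
M = 398/315 (M = 242*(1/210) + 11*(1/99) = 121/105 + ⅑ = 398/315 ≈ 1.2635)
(z(4, N(1)) + M)² = (4 + 398/315)² = (1658/315)² = 2748964/99225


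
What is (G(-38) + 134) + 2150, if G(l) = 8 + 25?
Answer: 2317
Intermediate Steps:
G(l) = 33
(G(-38) + 134) + 2150 = (33 + 134) + 2150 = 167 + 2150 = 2317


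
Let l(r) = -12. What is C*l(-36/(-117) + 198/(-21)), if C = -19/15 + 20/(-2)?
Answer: 676/5 ≈ 135.20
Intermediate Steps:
C = -169/15 (C = -19*1/15 + 20*(-½) = -19/15 - 10 = -169/15 ≈ -11.267)
C*l(-36/(-117) + 198/(-21)) = -169/15*(-12) = 676/5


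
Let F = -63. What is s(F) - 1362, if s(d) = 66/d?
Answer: -28624/21 ≈ -1363.0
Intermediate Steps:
s(F) - 1362 = 66/(-63) - 1362 = 66*(-1/63) - 1362 = -22/21 - 1362 = -28624/21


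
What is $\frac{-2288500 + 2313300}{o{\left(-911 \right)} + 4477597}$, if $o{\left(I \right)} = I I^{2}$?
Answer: $- \frac{12400}{375790217} \approx -3.2997 \cdot 10^{-5}$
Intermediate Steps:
$o{\left(I \right)} = I^{3}$
$\frac{-2288500 + 2313300}{o{\left(-911 \right)} + 4477597} = \frac{-2288500 + 2313300}{\left(-911\right)^{3} + 4477597} = \frac{24800}{-756058031 + 4477597} = \frac{24800}{-751580434} = 24800 \left(- \frac{1}{751580434}\right) = - \frac{12400}{375790217}$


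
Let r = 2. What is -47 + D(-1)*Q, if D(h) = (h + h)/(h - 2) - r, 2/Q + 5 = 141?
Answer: -2398/51 ≈ -47.020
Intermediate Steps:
Q = 1/68 (Q = 2/(-5 + 141) = 2/136 = 2*(1/136) = 1/68 ≈ 0.014706)
D(h) = -2 + 2*h/(-2 + h) (D(h) = (h + h)/(h - 2) - 1*2 = (2*h)/(-2 + h) - 2 = 2*h/(-2 + h) - 2 = -2 + 2*h/(-2 + h))
-47 + D(-1)*Q = -47 + (4/(-2 - 1))*(1/68) = -47 + (4/(-3))*(1/68) = -47 + (4*(-⅓))*(1/68) = -47 - 4/3*1/68 = -47 - 1/51 = -2398/51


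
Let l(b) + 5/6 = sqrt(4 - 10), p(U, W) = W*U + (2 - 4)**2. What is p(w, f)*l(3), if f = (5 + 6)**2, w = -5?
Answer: 3005/6 - 601*I*sqrt(6) ≈ 500.83 - 1472.1*I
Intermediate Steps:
f = 121 (f = 11**2 = 121)
p(U, W) = 4 + U*W (p(U, W) = U*W + (-2)**2 = U*W + 4 = 4 + U*W)
l(b) = -5/6 + I*sqrt(6) (l(b) = -5/6 + sqrt(4 - 10) = -5/6 + sqrt(-6) = -5/6 + I*sqrt(6))
p(w, f)*l(3) = (4 - 5*121)*(-5/6 + I*sqrt(6)) = (4 - 605)*(-5/6 + I*sqrt(6)) = -601*(-5/6 + I*sqrt(6)) = 3005/6 - 601*I*sqrt(6)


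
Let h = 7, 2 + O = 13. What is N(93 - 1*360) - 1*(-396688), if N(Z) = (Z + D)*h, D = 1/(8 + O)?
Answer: 7501568/19 ≈ 3.9482e+5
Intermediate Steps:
O = 11 (O = -2 + 13 = 11)
D = 1/19 (D = 1/(8 + 11) = 1/19 ≈ 0.052632)
N(Z) = 7/19 + 7*Z (N(Z) = (Z + 1/19)*7 = (1/19 + Z)*7 = 7/19 + 7*Z)
N(93 - 1*360) - 1*(-396688) = (7/19 + 7*(93 - 1*360)) - 1*(-396688) = (7/19 + 7*(93 - 360)) + 396688 = (7/19 + 7*(-267)) + 396688 = (7/19 - 1869) + 396688 = -35504/19 + 396688 = 7501568/19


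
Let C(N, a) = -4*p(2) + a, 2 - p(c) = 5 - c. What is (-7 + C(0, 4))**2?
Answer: 1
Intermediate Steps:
p(c) = -3 + c (p(c) = 2 - (5 - c) = 2 + (-5 + c) = -3 + c)
C(N, a) = 4 + a (C(N, a) = -4*(-3 + 2) + a = -4*(-1) + a = 4 + a)
(-7 + C(0, 4))**2 = (-7 + (4 + 4))**2 = (-7 + 8)**2 = 1**2 = 1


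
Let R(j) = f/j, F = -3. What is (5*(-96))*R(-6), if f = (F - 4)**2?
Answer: 3920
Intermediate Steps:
f = 49 (f = (-3 - 4)**2 = (-7)**2 = 49)
R(j) = 49/j
(5*(-96))*R(-6) = (5*(-96))*(49/(-6)) = -23520*(-1)/6 = -480*(-49/6) = 3920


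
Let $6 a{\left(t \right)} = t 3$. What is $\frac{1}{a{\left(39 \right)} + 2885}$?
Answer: $\frac{2}{5809} \approx 0.00034429$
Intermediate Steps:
$a{\left(t \right)} = \frac{t}{2}$ ($a{\left(t \right)} = \frac{t 3}{6} = \frac{3 t}{6} = \frac{t}{2}$)
$\frac{1}{a{\left(39 \right)} + 2885} = \frac{1}{\frac{1}{2} \cdot 39 + 2885} = \frac{1}{\frac{39}{2} + 2885} = \frac{1}{\frac{5809}{2}} = \frac{2}{5809}$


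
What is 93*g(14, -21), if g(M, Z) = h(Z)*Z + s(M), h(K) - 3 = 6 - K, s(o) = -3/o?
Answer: -820539/14 ≈ -58610.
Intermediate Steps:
h(K) = 9 - K (h(K) = 3 + (6 - K) = 9 - K)
g(M, Z) = -3/M + Z*(9 - Z) (g(M, Z) = (9 - Z)*Z - 3/M = Z*(9 - Z) - 3/M = -3/M + Z*(9 - Z))
93*g(14, -21) = 93*(-1*(-21)**2 - 3/14 + 9*(-21)) = 93*(-1*441 - 3*1/14 - 189) = 93*(-441 - 3/14 - 189) = 93*(-8823/14) = -820539/14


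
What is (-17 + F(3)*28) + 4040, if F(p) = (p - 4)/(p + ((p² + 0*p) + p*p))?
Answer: 12065/3 ≈ 4021.7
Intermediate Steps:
F(p) = (-4 + p)/(p + 2*p²) (F(p) = (-4 + p)/(p + ((p² + 0) + p²)) = (-4 + p)/(p + (p² + p²)) = (-4 + p)/(p + 2*p²))
(-17 + F(3)*28) + 4040 = (-17 + ((-4 + 3)/(3*(1 + 2*3)))*28) + 4040 = (-17 + ((⅓)*(-1)/(1 + 6))*28) + 4040 = (-17 + ((⅓)*(-1)/7)*28) + 4040 = (-17 + ((⅓)*(⅐)*(-1))*28) + 4040 = (-17 - 1/21*28) + 4040 = (-17 - 4/3) + 4040 = -55/3 + 4040 = 12065/3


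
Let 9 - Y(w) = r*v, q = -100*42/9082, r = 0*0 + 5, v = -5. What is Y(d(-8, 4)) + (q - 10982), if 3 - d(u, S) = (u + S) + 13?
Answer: -49716968/4541 ≈ -10948.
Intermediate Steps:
r = 5 (r = 0 + 5 = 5)
d(u, S) = -10 - S - u (d(u, S) = 3 - ((u + S) + 13) = 3 - ((S + u) + 13) = 3 - (13 + S + u) = 3 + (-13 - S - u) = -10 - S - u)
q = -2100/4541 (q = -4200*1/9082 = -2100/4541 ≈ -0.46245)
Y(w) = 34 (Y(w) = 9 - 5*(-5) = 9 - 1*(-25) = 9 + 25 = 34)
Y(d(-8, 4)) + (q - 10982) = 34 + (-2100/4541 - 10982) = 34 - 49871362/4541 = -49716968/4541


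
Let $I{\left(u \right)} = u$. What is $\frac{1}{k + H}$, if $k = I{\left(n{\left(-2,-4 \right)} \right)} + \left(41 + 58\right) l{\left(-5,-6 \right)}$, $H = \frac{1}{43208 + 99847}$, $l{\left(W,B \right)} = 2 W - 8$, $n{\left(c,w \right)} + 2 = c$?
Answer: $- \frac{143055}{255496229} \approx -0.00055991$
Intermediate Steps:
$n{\left(c,w \right)} = -2 + c$
$l{\left(W,B \right)} = -8 + 2 W$
$H = \frac{1}{143055} \approx 6.9903 \cdot 10^{-6}$
$k = -1786$ ($k = \left(-2 - 2\right) + \left(41 + 58\right) \left(-8 + 2 \left(-5\right)\right) = -4 + 99 \left(-8 - 10\right) = -4 + 99 \left(-18\right) = -4 - 1782 = -1786$)
$\frac{1}{k + H} = \frac{1}{-1786 + \frac{1}{143055}} = \frac{1}{- \frac{255496229}{143055}} = - \frac{143055}{255496229}$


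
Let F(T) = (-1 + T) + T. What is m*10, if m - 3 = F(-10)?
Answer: -180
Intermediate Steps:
F(T) = -1 + 2*T
m = -18 (m = 3 + (-1 + 2*(-10)) = 3 + (-1 - 20) = 3 - 21 = -18)
m*10 = -18*10 = -180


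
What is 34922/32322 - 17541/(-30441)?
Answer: 271670134/163985667 ≈ 1.6567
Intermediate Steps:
34922/32322 - 17541/(-30441) = 34922*(1/32322) - 17541*(-1/30441) = 17461/16161 + 5847/10147 = 271670134/163985667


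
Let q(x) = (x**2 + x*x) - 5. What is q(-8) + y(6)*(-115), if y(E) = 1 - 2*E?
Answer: 1388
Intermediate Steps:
q(x) = -5 + 2*x**2 (q(x) = (x**2 + x**2) - 5 = 2*x**2 - 5 = -5 + 2*x**2)
q(-8) + y(6)*(-115) = (-5 + 2*(-8)**2) + (1 - 2*6)*(-115) = (-5 + 2*64) + (1 - 12)*(-115) = (-5 + 128) - 11*(-115) = 123 + 1265 = 1388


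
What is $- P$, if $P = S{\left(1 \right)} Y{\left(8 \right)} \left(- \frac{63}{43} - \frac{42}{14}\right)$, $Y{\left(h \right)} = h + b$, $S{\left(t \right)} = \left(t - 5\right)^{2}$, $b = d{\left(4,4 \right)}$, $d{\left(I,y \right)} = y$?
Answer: $\frac{36864}{43} \approx 857.3$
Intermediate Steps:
$b = 4$
$S{\left(t \right)} = \left(-5 + t\right)^{2}$
$Y{\left(h \right)} = 4 + h$ ($Y{\left(h \right)} = h + 4 = 4 + h$)
$P = - \frac{36864}{43}$ ($P = \left(-5 + 1\right)^{2} \left(4 + 8\right) \left(- \frac{63}{43} - \frac{42}{14}\right) = \left(-4\right)^{2} \cdot 12 \left(\left(-63\right) \frac{1}{43} - 3\right) = 16 \cdot 12 \left(- \frac{63}{43} - 3\right) = 192 \left(- \frac{192}{43}\right) = - \frac{36864}{43} \approx -857.3$)
$- P = \left(-1\right) \left(- \frac{36864}{43}\right) = \frac{36864}{43}$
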